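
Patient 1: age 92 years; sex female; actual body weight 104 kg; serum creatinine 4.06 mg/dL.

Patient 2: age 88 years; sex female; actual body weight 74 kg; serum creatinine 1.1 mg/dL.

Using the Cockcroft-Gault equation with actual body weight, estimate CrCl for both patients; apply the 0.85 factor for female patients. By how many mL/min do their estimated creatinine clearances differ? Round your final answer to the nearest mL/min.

27 mL/min

Patient 1: CrCl = (140 − 92) × 104 / (72 × 4.06) × 0.85 = 4992.0 / 292.32 × 0.85 ≈ 14.5 mL/min
Patient 2: CrCl = (140 − 88) × 74 / (72 × 1.1) × 0.85 = 3848.0 / 79.20 × 0.85 ≈ 41.3 mL/min
|14.5 − 41.3| = 26.8 mL/min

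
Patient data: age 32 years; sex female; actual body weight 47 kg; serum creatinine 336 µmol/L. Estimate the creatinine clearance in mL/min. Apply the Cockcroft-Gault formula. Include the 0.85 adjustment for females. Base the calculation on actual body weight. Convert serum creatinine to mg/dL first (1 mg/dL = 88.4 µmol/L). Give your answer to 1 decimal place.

SCr = 336 / 88.4 = 3.801 mg/dL
CrCl = (140 − 32) × 47 / (72 × 3.801) × 0.85 = 5076.0 / 273.67 × 0.85 ≈ 15.8 mL/min

15.8 mL/min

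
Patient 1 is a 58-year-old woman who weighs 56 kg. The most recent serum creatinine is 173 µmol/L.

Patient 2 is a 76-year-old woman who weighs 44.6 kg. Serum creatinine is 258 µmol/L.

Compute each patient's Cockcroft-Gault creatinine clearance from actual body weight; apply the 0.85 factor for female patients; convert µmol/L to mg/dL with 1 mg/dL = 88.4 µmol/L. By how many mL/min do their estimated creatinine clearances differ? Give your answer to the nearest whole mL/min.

Patient 1: SCr = 173 / 88.4 = 1.957 mg/dL
Patient 1: CrCl = (140 − 58) × 56 / (72 × 1.957) × 0.85 = 4592.0 / 140.90 × 0.85 ≈ 27.7 mL/min
Patient 2: SCr = 258 / 88.4 = 2.919 mg/dL
Patient 2: CrCl = (140 − 76) × 44.6 / (72 × 2.919) × 0.85 = 2854.4 / 210.17 × 0.85 ≈ 11.5 mL/min
|27.7 − 11.5| = 16.2 mL/min

16 mL/min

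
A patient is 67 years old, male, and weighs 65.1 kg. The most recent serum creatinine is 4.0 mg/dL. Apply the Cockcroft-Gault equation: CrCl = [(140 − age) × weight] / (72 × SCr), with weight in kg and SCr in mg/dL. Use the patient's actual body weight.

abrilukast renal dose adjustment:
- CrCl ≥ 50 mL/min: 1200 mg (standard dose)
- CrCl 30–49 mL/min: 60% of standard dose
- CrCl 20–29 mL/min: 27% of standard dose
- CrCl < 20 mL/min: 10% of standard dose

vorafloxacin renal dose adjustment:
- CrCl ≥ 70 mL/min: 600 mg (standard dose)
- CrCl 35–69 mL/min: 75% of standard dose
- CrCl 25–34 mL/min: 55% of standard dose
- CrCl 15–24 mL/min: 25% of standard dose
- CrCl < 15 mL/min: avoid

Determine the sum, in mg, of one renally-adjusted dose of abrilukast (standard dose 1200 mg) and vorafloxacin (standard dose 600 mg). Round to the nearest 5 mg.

CrCl = (140 − 67) × 65.1 / (72 × 4) = 4752.3 / 288.00 ≈ 16.5 mL/min
CrCl ≈ 17 mL/min.
abrilukast: < 20 mL/min → 10% of 1200 mg = 120 mg.
vorafloxacin: 15–24 mL/min → 25% of 600 mg = 150 mg.
Total = 120 + 150 = 270 mg.

270 mg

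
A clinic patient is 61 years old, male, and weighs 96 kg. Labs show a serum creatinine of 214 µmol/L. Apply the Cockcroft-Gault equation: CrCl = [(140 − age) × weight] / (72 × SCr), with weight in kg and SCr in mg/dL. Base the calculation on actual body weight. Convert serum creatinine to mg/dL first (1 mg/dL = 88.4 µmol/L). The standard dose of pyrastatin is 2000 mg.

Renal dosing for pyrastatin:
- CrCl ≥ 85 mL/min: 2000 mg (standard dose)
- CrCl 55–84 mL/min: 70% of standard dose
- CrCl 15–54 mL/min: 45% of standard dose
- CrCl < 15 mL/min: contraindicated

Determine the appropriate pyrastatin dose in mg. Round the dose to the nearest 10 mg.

SCr = 214 / 88.4 = 2.421 mg/dL
CrCl = (140 − 61) × 96 / (72 × 2.421) = 7584.0 / 174.31 ≈ 43.5 mL/min
CrCl ≈ 44 mL/min → bracket 15–54 mL/min.
45% of 2000 mg = 900 mg

900 mg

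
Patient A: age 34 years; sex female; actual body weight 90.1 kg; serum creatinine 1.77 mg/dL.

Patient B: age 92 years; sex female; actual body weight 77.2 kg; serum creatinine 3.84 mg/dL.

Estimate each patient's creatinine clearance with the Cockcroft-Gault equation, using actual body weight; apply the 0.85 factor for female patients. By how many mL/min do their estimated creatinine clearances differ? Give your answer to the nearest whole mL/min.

52 mL/min

Patient A: CrCl = (140 − 34) × 90.1 / (72 × 1.77) × 0.85 = 9550.6 / 127.44 × 0.85 ≈ 63.7 mL/min
Patient B: CrCl = (140 − 92) × 77.2 / (72 × 3.84) × 0.85 = 3705.6 / 276.48 × 0.85 ≈ 11.4 mL/min
|63.7 − 11.4| = 52.3 mL/min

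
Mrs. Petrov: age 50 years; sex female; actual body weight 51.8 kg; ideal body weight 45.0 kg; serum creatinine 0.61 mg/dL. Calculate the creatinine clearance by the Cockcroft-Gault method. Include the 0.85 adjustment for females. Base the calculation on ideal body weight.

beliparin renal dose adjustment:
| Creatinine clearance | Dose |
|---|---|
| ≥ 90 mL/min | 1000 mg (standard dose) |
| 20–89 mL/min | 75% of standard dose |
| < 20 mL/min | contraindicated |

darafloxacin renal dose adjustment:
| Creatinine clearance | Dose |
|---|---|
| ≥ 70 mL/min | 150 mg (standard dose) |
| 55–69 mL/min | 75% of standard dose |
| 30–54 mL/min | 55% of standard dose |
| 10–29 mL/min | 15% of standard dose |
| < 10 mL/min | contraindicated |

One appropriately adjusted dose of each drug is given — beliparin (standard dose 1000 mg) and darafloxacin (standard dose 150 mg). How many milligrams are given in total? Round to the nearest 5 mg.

CrCl = (140 − 50) × 45 / (72 × 0.61) × 0.85 = 4050.0 / 43.92 × 0.85 ≈ 78.4 mL/min
CrCl ≈ 78 mL/min.
beliparin: 20–89 mL/min → 75% of 1000 mg = 750 mg.
darafloxacin: ≥ 70 mL/min → 100% of 150 mg = 150 mg.
Total = 750 + 150 = 900 mg.

900 mg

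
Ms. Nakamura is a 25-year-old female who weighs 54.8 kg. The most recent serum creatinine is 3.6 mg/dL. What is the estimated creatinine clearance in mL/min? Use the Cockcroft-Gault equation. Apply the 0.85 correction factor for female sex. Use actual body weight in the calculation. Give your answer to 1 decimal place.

CrCl = (140 − 25) × 54.8 / (72 × 3.6) × 0.85 = 6302.0 / 259.20 × 0.85 ≈ 20.7 mL/min

20.7 mL/min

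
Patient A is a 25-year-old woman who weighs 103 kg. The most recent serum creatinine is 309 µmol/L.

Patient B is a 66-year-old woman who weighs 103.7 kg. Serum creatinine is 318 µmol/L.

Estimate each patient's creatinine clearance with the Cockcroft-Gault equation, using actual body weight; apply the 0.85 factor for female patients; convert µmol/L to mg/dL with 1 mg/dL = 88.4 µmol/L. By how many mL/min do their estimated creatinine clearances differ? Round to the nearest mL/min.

Patient A: SCr = 309 / 88.4 = 3.495 mg/dL
Patient A: CrCl = (140 − 25) × 103 / (72 × 3.495) × 0.85 = 11845.0 / 251.64 × 0.85 ≈ 40.0 mL/min
Patient B: SCr = 318 / 88.4 = 3.597 mg/dL
Patient B: CrCl = (140 − 66) × 103.7 / (72 × 3.597) × 0.85 = 7673.8 / 258.98 × 0.85 ≈ 25.2 mL/min
|40.0 − 25.2| = 14.8 mL/min

15 mL/min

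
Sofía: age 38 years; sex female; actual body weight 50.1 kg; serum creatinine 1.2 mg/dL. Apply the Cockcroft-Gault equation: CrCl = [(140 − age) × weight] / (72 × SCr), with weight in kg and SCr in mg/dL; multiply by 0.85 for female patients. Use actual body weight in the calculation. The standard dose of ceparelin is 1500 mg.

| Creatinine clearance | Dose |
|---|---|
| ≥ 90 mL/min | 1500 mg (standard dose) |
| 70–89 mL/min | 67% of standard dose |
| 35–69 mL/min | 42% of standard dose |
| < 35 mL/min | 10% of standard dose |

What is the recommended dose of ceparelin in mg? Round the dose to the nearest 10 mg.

CrCl = (140 − 38) × 50.1 / (72 × 1.2) × 0.85 = 5110.2 / 86.40 × 0.85 ≈ 50.3 mL/min
CrCl ≈ 50 mL/min → bracket 35–69 mL/min.
42% of 1500 mg = 630 mg

630 mg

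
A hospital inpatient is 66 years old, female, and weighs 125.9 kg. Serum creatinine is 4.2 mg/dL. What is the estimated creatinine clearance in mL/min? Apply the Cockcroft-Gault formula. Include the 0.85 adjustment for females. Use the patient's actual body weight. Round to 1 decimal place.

26.2 mL/min

CrCl = (140 − 66) × 125.9 / (72 × 4.2) × 0.85 = 9316.6 / 302.40 × 0.85 ≈ 26.2 mL/min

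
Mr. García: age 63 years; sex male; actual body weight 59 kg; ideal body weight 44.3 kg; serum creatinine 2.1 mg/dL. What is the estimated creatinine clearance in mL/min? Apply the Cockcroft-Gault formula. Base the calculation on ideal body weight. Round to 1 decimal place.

22.6 mL/min

CrCl = (140 − 63) × 44.3 / (72 × 2.1) = 3411.1 / 151.20 ≈ 22.6 mL/min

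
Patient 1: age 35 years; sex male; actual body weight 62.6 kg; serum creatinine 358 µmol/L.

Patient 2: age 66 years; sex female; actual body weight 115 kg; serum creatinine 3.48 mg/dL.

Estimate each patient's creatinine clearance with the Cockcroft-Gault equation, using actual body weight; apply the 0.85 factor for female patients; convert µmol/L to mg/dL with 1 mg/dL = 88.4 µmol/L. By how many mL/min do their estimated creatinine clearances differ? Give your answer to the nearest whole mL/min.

Patient 1: SCr = 358 / 88.4 = 4.05 mg/dL
Patient 1: CrCl = (140 − 35) × 62.6 / (72 × 4.05) = 6573.0 / 291.60 ≈ 22.5 mL/min
Patient 2: CrCl = (140 − 66) × 115 / (72 × 3.48) × 0.85 = 8510.0 / 250.56 × 0.85 ≈ 28.9 mL/min
|22.5 − 28.9| = 6.4 mL/min

6 mL/min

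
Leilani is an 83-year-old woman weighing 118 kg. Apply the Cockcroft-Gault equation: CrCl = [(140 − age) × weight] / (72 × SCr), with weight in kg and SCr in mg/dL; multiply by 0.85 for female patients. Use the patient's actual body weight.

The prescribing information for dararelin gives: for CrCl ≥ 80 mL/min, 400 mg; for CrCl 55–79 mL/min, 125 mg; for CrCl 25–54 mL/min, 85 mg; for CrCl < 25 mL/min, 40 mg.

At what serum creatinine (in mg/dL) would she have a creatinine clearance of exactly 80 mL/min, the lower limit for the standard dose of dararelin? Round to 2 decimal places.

0.99 mg/dL

Standard dose requires CrCl ≥ 80 mL/min.
Set (140 − 83) × 118 × 0.85 / (72 × SCr) = 80
SCr = (140 − 83) × 118 × 0.85 / (72 × 80) = 0.993 mg/dL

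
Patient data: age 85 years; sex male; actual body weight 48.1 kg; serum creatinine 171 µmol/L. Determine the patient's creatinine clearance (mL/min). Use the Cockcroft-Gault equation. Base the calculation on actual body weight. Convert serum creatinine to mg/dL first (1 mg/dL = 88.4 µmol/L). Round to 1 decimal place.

SCr = 171 / 88.4 = 1.934 mg/dL
CrCl = (140 − 85) × 48.1 / (72 × 1.934) = 2645.5 / 139.25 ≈ 19.0 mL/min

19.0 mL/min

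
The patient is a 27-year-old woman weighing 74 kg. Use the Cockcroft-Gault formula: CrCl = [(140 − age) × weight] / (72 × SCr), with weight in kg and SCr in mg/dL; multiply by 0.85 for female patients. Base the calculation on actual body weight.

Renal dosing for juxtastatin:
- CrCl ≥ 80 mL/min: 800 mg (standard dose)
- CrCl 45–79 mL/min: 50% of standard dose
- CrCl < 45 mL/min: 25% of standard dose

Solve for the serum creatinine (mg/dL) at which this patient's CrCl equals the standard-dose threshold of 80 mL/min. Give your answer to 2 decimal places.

1.23 mg/dL

Standard dose requires CrCl ≥ 80 mL/min.
Set (140 − 27) × 74 × 0.85 / (72 × SCr) = 80
SCr = (140 − 27) × 74 × 0.85 / (72 × 80) = 1.234 mg/dL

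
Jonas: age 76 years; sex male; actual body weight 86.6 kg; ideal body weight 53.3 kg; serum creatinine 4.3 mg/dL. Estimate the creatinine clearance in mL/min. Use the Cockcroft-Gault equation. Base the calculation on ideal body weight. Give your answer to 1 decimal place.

11.0 mL/min

CrCl = (140 − 76) × 53.3 / (72 × 4.3) = 3411.2 / 309.60 ≈ 11.0 mL/min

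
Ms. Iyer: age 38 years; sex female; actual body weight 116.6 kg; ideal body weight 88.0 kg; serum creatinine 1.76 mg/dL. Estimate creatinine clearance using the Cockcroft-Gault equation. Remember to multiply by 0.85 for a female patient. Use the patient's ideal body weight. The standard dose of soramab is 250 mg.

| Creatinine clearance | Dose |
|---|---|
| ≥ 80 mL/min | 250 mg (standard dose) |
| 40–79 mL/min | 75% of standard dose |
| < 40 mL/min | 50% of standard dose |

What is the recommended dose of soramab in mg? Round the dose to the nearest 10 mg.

CrCl = (140 − 38) × 88 / (72 × 1.76) × 0.85 = 8976.0 / 126.72 × 0.85 ≈ 60.2 mL/min
CrCl ≈ 60 mL/min → bracket 40–79 mL/min.
75% of 250 mg = 187.5 mg → 190 mg

190 mg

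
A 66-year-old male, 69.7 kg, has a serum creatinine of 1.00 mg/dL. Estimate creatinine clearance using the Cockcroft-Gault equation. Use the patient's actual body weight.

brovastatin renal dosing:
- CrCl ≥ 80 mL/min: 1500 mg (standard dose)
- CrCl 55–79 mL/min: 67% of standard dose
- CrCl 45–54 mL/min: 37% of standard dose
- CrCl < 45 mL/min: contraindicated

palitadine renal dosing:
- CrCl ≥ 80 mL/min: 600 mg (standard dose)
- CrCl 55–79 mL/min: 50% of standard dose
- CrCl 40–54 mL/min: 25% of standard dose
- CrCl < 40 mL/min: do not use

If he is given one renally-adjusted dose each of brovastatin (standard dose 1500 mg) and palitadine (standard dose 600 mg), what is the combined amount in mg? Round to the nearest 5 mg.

CrCl = (140 − 66) × 69.7 / (72 × 1) = 5157.8 / 72.00 ≈ 71.6 mL/min
CrCl ≈ 72 mL/min.
brovastatin: 55–79 mL/min → 67% of 1500 mg = 1005 mg.
palitadine: 55–79 mL/min → 50% of 600 mg = 300 mg.
Total = 1005 + 300 = 1305 mg.

1305 mg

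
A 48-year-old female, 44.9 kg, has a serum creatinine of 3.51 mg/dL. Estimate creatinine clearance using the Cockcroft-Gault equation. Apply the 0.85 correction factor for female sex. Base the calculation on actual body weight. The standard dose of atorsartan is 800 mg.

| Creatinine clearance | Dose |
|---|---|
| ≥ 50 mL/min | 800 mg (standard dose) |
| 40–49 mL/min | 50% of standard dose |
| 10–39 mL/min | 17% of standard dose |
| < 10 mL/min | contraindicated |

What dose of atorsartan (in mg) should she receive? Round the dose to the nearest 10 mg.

140 mg

CrCl = (140 − 48) × 44.9 / (72 × 3.51) × 0.85 = 4130.8 / 252.72 × 0.85 ≈ 13.9 mL/min
CrCl ≈ 14 mL/min → bracket 10–39 mL/min.
17% of 800 mg = 136 mg → 140 mg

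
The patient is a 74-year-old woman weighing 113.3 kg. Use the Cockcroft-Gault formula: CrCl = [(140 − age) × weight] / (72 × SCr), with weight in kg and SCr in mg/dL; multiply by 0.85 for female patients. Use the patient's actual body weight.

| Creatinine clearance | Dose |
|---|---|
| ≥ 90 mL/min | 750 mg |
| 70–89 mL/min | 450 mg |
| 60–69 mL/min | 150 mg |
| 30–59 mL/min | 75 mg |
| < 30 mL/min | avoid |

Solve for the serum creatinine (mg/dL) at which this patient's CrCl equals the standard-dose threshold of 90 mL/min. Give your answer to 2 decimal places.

0.98 mg/dL

Standard dose requires CrCl ≥ 90 mL/min.
Set (140 − 74) × 113.3 × 0.85 / (72 × SCr) = 90
SCr = (140 − 74) × 113.3 × 0.85 / (72 × 90) = 0.981 mg/dL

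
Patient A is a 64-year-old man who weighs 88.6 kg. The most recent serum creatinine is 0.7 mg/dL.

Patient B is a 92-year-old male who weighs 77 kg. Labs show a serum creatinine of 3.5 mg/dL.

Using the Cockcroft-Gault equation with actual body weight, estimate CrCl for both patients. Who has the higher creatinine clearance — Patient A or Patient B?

Patient A

Patient A: CrCl = (140 − 64) × 88.6 / (72 × 0.7) = 6733.6 / 50.40 ≈ 133.6 mL/min
Patient B: CrCl = (140 − 92) × 77 / (72 × 3.5) = 3696.0 / 252.00 ≈ 14.7 mL/min
133.6 vs 14.7 mL/min → Patient A is higher.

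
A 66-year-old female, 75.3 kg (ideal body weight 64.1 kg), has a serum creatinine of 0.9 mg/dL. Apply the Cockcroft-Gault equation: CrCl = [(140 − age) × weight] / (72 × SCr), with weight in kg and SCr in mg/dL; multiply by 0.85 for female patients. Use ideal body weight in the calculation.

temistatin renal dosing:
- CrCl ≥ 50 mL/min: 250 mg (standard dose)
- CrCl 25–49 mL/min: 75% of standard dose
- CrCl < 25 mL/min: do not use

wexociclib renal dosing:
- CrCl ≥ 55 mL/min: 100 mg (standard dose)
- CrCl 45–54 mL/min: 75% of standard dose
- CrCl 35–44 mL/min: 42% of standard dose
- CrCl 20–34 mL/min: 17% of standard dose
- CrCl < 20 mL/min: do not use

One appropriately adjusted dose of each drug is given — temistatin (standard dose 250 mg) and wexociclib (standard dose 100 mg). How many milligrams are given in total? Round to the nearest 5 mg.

CrCl = (140 − 66) × 64.1 / (72 × 0.9) × 0.85 = 4743.4 / 64.80 × 0.85 ≈ 62.2 mL/min
CrCl ≈ 62 mL/min.
temistatin: ≥ 50 mL/min → 100% of 250 mg = 250 mg.
wexociclib: ≥ 55 mL/min → 100% of 100 mg = 100 mg.
Total = 250 + 100 = 350 mg.

350 mg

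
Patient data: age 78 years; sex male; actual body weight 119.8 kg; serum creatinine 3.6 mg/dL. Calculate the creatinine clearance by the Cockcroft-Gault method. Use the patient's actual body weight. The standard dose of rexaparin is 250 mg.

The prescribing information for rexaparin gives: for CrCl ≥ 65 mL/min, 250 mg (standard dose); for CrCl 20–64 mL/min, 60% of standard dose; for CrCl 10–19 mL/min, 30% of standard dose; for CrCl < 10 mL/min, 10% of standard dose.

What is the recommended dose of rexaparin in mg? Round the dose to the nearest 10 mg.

CrCl = (140 − 78) × 119.8 / (72 × 3.6) = 7427.6 / 259.20 ≈ 28.7 mL/min
CrCl ≈ 29 mL/min → bracket 20–64 mL/min.
60% of 250 mg = 150 mg

150 mg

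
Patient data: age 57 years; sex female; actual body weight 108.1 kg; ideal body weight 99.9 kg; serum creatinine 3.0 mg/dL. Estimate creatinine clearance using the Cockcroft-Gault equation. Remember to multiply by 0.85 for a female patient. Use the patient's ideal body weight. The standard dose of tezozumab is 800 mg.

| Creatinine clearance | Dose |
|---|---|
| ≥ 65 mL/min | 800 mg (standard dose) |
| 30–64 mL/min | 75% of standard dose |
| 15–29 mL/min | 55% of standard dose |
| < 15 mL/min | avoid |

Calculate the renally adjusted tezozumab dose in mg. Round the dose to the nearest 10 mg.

600 mg

CrCl = (140 − 57) × 99.9 / (72 × 3) × 0.85 = 8291.7 / 216.00 × 0.85 ≈ 32.6 mL/min
CrCl ≈ 33 mL/min → bracket 30–64 mL/min.
75% of 800 mg = 600 mg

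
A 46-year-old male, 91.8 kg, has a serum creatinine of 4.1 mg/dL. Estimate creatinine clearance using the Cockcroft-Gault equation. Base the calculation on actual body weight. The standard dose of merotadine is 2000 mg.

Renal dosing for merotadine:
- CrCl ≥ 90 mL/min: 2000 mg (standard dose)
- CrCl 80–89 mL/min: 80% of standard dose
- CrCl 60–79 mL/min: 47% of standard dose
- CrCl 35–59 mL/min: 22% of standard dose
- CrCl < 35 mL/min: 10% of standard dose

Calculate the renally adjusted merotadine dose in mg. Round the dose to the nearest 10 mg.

200 mg

CrCl = (140 − 46) × 91.8 / (72 × 4.1) = 8629.2 / 295.20 ≈ 29.2 mL/min
CrCl ≈ 29 mL/min → bracket < 35 mL/min.
10% of 2000 mg = 200 mg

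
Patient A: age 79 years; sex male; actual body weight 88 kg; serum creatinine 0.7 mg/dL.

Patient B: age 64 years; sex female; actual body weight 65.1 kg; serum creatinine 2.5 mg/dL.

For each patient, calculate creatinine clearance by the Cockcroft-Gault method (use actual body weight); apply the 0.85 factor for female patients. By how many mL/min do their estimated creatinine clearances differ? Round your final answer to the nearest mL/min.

Patient A: CrCl = (140 − 79) × 88 / (72 × 0.7) = 5368.0 / 50.40 ≈ 106.5 mL/min
Patient B: CrCl = (140 − 64) × 65.1 / (72 × 2.5) × 0.85 = 4947.6 / 180.00 × 0.85 ≈ 23.4 mL/min
|106.5 − 23.4| = 83.1 mL/min

83 mL/min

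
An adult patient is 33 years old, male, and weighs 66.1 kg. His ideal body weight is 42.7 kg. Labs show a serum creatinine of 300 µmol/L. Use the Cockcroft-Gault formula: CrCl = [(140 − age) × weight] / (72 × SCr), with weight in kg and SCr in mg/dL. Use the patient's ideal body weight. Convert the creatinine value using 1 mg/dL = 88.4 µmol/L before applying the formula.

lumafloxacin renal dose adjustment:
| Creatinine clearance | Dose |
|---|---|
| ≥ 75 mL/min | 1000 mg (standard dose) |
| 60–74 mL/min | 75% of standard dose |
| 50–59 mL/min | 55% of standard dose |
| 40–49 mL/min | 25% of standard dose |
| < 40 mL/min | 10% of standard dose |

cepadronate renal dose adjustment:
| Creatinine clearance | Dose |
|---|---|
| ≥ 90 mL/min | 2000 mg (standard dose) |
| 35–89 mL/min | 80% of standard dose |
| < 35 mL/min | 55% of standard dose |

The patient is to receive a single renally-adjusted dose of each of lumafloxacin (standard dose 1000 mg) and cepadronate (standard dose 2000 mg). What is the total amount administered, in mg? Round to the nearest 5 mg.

SCr = 300 / 88.4 = 3.394 mg/dL
CrCl = (140 − 33) × 42.7 / (72 × 3.394) = 4568.9 / 244.37 ≈ 18.7 mL/min
CrCl ≈ 19 mL/min.
lumafloxacin: < 40 mL/min → 10% of 1000 mg = 100 mg.
cepadronate: < 35 mL/min → 55% of 2000 mg = 1100 mg.
Total = 100 + 1100 = 1200 mg.

1200 mg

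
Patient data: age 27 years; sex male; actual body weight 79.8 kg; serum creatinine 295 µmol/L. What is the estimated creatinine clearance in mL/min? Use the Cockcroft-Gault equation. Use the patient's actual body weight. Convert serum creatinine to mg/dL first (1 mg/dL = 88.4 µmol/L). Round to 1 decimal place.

37.5 mL/min

SCr = 295 / 88.4 = 3.337 mg/dL
CrCl = (140 − 27) × 79.8 / (72 × 3.337) = 9017.4 / 240.26 ≈ 37.5 mL/min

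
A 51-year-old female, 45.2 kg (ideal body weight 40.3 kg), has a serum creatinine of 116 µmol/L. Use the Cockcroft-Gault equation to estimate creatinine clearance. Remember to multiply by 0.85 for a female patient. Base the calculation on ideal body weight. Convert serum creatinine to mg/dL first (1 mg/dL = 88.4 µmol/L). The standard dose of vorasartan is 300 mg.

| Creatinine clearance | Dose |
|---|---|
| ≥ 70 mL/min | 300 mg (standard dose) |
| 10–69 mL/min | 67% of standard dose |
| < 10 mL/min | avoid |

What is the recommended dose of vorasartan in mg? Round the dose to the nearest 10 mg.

200 mg

SCr = 116 / 88.4 = 1.312 mg/dL
CrCl = (140 − 51) × 40.3 / (72 × 1.312) × 0.85 = 3586.7 / 94.46 × 0.85 ≈ 32.3 mL/min
CrCl ≈ 32 mL/min → bracket 10–69 mL/min.
67% of 300 mg = 201 mg → 200 mg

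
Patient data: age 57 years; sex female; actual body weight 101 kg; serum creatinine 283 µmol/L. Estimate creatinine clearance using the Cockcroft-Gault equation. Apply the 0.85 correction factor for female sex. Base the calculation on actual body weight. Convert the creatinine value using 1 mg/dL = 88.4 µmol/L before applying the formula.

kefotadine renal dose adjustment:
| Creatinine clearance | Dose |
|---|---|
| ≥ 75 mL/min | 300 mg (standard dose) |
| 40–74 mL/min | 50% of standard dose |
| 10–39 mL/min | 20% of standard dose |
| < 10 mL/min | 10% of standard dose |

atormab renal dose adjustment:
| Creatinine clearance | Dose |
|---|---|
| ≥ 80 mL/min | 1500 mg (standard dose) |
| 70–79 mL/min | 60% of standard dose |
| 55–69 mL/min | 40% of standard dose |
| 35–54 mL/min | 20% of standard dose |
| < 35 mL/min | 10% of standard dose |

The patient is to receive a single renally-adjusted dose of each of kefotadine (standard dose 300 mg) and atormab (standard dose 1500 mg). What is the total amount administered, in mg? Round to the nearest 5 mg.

210 mg

SCr = 283 / 88.4 = 3.201 mg/dL
CrCl = (140 − 57) × 101 / (72 × 3.201) × 0.85 = 8383.0 / 230.47 × 0.85 ≈ 30.9 mL/min
CrCl ≈ 31 mL/min.
kefotadine: 10–39 mL/min → 20% of 300 mg = 60 mg.
atormab: < 35 mL/min → 10% of 1500 mg = 150 mg.
Total = 60 + 150 = 210 mg.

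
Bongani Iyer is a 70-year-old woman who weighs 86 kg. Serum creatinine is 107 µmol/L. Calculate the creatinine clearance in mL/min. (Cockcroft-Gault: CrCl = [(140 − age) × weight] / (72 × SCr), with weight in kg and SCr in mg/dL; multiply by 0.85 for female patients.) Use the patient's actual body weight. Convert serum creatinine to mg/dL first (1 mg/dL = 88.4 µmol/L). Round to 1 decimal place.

58.7 mL/min

SCr = 107 / 88.4 = 1.21 mg/dL
CrCl = (140 − 70) × 86 / (72 × 1.21) × 0.85 = 6020.0 / 87.12 × 0.85 ≈ 58.7 mL/min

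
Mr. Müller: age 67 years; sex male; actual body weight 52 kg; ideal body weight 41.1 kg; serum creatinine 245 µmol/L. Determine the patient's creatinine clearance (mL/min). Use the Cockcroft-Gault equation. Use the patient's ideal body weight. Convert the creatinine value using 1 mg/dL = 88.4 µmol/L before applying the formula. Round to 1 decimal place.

15.0 mL/min

SCr = 245 / 88.4 = 2.771 mg/dL
CrCl = (140 − 67) × 41.1 / (72 × 2.771) = 3000.3 / 199.51 ≈ 15.0 mL/min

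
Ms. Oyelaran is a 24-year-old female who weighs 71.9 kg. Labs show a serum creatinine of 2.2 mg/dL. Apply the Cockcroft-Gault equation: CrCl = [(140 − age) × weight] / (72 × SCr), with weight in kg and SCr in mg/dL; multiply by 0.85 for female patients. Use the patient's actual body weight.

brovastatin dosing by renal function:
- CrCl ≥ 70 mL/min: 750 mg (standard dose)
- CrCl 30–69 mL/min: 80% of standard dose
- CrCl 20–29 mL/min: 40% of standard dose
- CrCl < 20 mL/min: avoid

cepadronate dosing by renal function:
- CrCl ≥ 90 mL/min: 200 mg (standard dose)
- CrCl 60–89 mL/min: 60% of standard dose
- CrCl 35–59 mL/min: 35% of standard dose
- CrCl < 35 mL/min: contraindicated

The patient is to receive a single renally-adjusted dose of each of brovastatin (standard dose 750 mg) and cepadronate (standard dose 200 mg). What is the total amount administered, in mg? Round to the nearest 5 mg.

670 mg

CrCl = (140 − 24) × 71.9 / (72 × 2.2) × 0.85 = 8340.4 / 158.40 × 0.85 ≈ 44.8 mL/min
CrCl ≈ 45 mL/min.
brovastatin: 30–69 mL/min → 80% of 750 mg = 600 mg.
cepadronate: 35–59 mL/min → 35% of 200 mg = 70 mg.
Total = 600 + 70 = 670 mg.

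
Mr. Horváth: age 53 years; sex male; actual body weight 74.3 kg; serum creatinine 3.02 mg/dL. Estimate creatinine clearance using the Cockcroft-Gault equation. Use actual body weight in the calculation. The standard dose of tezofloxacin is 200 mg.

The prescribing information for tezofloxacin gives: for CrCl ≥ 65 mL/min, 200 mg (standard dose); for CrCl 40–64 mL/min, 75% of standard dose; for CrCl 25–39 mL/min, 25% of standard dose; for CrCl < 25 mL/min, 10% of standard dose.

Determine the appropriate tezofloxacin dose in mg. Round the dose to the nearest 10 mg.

CrCl = (140 − 53) × 74.3 / (72 × 3.02) = 6464.1 / 217.44 ≈ 29.7 mL/min
CrCl ≈ 30 mL/min → bracket 25–39 mL/min.
25% of 200 mg = 50 mg

50 mg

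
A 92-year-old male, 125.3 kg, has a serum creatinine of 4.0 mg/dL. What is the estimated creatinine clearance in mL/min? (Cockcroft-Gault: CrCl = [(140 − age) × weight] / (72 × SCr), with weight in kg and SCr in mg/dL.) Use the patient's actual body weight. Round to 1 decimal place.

20.9 mL/min

CrCl = (140 − 92) × 125.3 / (72 × 4) = 6014.4 / 288.00 ≈ 20.9 mL/min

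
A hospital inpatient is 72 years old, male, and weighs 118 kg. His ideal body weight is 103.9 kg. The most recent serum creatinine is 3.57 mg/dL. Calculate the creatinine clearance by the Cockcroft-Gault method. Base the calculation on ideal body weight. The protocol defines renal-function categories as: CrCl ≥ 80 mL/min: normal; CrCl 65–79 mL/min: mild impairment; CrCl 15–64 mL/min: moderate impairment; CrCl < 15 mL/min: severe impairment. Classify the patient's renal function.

CrCl = (140 − 72) × 103.9 / (72 × 3.57) = 7065.2 / 257.04 ≈ 27.5 mL/min
27 mL/min falls in the 'moderate impairment' range.

moderate impairment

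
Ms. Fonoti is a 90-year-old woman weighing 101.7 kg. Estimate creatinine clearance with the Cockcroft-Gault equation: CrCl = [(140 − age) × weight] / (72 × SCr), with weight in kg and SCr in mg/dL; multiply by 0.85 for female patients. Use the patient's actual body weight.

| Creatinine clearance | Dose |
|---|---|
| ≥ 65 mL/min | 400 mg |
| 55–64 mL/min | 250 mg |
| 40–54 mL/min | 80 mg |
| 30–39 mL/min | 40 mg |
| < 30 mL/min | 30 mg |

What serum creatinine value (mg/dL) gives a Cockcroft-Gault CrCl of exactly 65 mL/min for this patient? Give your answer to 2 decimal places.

0.92 mg/dL

Standard dose requires CrCl ≥ 65 mL/min.
Set (140 − 90) × 101.7 × 0.85 / (72 × SCr) = 65
SCr = (140 − 90) × 101.7 × 0.85 / (72 × 65) = 0.924 mg/dL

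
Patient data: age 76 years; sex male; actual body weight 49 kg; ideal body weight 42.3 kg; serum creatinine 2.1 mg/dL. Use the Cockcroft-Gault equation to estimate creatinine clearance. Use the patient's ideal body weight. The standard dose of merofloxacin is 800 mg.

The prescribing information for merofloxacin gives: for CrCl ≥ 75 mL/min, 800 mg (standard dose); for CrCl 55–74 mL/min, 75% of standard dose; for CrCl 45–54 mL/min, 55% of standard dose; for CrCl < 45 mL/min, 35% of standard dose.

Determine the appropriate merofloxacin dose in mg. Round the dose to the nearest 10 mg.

280 mg

CrCl = (140 − 76) × 42.3 / (72 × 2.1) = 2707.2 / 151.20 ≈ 17.9 mL/min
CrCl ≈ 18 mL/min → bracket < 45 mL/min.
35% of 800 mg = 280 mg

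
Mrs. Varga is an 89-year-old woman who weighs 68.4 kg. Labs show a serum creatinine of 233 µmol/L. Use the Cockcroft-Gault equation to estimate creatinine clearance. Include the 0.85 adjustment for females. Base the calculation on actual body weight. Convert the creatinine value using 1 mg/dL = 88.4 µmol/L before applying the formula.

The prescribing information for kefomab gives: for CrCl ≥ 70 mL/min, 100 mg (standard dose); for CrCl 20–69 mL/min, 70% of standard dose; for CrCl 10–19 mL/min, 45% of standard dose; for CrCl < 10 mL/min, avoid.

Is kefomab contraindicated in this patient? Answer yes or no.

SCr = 233 / 88.4 = 2.636 mg/dL
CrCl = (140 − 89) × 68.4 / (72 × 2.636) × 0.85 = 3488.4 / 189.79 × 0.85 ≈ 15.6 mL/min
CrCl ≈ 16 mL/min, which is ≥ 10 mL/min.

no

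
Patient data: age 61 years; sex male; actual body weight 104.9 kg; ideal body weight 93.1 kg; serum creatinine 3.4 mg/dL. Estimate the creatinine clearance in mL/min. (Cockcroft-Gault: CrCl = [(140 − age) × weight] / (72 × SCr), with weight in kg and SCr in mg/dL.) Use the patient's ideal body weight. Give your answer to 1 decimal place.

30.0 mL/min

CrCl = (140 − 61) × 93.1 / (72 × 3.4) = 7354.9 / 244.80 ≈ 30.0 mL/min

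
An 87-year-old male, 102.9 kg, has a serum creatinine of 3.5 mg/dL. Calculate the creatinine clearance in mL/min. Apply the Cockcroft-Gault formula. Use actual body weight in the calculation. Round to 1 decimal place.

21.6 mL/min

CrCl = (140 − 87) × 102.9 / (72 × 3.5) = 5453.7 / 252.00 ≈ 21.6 mL/min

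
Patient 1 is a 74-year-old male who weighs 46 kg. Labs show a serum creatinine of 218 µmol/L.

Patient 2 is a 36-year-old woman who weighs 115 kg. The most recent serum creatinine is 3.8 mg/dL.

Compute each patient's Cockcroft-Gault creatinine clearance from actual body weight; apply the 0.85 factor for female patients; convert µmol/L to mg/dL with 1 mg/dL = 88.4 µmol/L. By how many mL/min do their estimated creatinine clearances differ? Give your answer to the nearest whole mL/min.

Patient 1: SCr = 218 / 88.4 = 2.466 mg/dL
Patient 1: CrCl = (140 − 74) × 46 / (72 × 2.466) = 3036.0 / 177.55 ≈ 17.1 mL/min
Patient 2: CrCl = (140 − 36) × 115 / (72 × 3.8) × 0.85 = 11960.0 / 273.60 × 0.85 ≈ 37.2 mL/min
|17.1 − 37.2| = 20.1 mL/min

20 mL/min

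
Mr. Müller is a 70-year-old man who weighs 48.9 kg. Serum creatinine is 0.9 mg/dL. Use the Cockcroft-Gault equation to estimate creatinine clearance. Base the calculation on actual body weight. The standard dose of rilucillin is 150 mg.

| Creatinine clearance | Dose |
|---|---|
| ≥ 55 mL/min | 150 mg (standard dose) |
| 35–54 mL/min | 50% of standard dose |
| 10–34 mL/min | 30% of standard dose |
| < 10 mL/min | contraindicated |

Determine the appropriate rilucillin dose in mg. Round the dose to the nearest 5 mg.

CrCl = (140 − 70) × 48.9 / (72 × 0.9) = 3423.0 / 64.80 ≈ 52.8 mL/min
CrCl ≈ 53 mL/min → bracket 35–54 mL/min.
50% of 150 mg = 75 mg

75 mg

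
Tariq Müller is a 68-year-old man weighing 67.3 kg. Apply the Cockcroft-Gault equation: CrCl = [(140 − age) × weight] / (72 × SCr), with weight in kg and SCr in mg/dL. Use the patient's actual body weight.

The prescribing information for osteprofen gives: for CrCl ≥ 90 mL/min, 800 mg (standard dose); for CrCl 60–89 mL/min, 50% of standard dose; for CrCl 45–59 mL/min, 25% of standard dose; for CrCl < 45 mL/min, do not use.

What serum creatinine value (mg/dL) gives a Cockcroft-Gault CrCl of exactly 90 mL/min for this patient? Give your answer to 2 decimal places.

Standard dose requires CrCl ≥ 90 mL/min.
Set (140 − 68) × 67.3 / (72 × SCr) = 90
SCr = (140 − 68) × 67.3 / (72 × 90) = 0.748 mg/dL

0.75 mg/dL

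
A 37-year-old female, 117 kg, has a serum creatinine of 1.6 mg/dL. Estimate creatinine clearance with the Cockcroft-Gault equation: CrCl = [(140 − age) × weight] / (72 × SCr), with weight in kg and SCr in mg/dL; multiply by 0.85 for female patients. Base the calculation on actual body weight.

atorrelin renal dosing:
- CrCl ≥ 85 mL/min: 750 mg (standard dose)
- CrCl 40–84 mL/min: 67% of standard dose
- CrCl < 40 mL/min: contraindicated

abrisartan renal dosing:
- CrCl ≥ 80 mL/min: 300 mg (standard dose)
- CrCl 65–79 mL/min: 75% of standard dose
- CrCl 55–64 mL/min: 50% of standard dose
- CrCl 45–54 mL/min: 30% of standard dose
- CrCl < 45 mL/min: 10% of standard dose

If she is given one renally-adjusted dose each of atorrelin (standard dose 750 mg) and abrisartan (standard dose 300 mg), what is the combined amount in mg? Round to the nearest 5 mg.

CrCl = (140 − 37) × 117 / (72 × 1.6) × 0.85 = 12051.0 / 115.20 × 0.85 ≈ 88.9 mL/min
CrCl ≈ 89 mL/min.
atorrelin: ≥ 85 mL/min → 100% of 750 mg = 750 mg.
abrisartan: ≥ 80 mL/min → 100% of 300 mg = 300 mg.
Total = 750 + 300 = 1050 mg.

1050 mg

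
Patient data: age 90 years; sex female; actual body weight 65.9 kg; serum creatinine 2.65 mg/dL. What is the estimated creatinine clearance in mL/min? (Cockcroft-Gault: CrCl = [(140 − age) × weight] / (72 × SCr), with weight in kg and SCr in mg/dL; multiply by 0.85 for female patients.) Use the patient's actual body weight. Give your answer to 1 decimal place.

CrCl = (140 − 90) × 65.9 / (72 × 2.65) × 0.85 = 3295.0 / 190.80 × 0.85 ≈ 14.7 mL/min

14.7 mL/min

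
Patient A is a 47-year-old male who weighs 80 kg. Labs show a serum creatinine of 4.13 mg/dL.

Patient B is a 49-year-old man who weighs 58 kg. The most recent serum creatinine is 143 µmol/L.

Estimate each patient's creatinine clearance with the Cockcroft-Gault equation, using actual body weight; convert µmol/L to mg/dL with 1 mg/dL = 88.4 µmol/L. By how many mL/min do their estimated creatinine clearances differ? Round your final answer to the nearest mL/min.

Patient A: CrCl = (140 − 47) × 80 / (72 × 4.13) = 7440.0 / 297.36 ≈ 25.0 mL/min
Patient B: SCr = 143 / 88.4 = 1.618 mg/dL
Patient B: CrCl = (140 − 49) × 58 / (72 × 1.618) = 5278.0 / 116.50 ≈ 45.3 mL/min
|25.0 − 45.3| = 20.3 mL/min

20 mL/min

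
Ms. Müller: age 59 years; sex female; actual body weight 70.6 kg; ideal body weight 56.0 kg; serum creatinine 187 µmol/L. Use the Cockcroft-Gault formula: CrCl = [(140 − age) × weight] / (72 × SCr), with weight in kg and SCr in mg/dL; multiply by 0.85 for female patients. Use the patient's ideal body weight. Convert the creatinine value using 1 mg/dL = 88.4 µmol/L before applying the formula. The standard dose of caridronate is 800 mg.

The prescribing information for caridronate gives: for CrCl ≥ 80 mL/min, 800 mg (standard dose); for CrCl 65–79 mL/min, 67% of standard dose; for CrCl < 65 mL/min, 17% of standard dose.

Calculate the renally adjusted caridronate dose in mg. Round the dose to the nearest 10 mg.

SCr = 187 / 88.4 = 2.115 mg/dL
CrCl = (140 − 59) × 56 / (72 × 2.115) × 0.85 = 4536.0 / 152.28 × 0.85 ≈ 25.3 mL/min
CrCl ≈ 25 mL/min → bracket < 65 mL/min.
17% of 800 mg = 136 mg → 140 mg

140 mg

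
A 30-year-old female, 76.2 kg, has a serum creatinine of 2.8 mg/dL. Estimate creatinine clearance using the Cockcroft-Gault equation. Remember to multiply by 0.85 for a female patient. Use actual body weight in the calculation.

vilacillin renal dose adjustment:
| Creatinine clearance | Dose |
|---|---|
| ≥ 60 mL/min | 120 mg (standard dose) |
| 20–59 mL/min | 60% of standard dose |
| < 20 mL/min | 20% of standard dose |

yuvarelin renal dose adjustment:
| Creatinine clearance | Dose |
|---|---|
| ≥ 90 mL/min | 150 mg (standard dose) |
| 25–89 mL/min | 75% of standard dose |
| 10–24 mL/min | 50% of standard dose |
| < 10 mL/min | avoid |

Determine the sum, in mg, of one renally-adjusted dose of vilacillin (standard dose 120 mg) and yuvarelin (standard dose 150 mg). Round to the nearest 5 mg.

CrCl = (140 − 30) × 76.2 / (72 × 2.8) × 0.85 = 8382.0 / 201.60 × 0.85 ≈ 35.3 mL/min
CrCl ≈ 35 mL/min.
vilacillin: 20–59 mL/min → 60% of 120 mg = 72 mg.
yuvarelin: 25–89 mL/min → 75% of 150 mg = 112.5 mg.
Total = 72 + 112.5 = 184.5 mg.

185 mg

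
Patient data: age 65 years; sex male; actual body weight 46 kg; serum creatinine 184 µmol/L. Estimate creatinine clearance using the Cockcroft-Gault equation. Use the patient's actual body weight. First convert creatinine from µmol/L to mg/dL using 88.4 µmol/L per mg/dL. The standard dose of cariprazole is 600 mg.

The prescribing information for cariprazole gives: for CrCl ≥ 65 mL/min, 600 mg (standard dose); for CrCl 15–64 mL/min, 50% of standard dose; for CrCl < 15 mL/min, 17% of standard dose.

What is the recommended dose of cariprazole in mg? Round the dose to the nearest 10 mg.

300 mg

SCr = 184 / 88.4 = 2.081 mg/dL
CrCl = (140 − 65) × 46 / (72 × 2.081) = 3450.0 / 149.83 ≈ 23.0 mL/min
CrCl ≈ 23 mL/min → bracket 15–64 mL/min.
50% of 600 mg = 300 mg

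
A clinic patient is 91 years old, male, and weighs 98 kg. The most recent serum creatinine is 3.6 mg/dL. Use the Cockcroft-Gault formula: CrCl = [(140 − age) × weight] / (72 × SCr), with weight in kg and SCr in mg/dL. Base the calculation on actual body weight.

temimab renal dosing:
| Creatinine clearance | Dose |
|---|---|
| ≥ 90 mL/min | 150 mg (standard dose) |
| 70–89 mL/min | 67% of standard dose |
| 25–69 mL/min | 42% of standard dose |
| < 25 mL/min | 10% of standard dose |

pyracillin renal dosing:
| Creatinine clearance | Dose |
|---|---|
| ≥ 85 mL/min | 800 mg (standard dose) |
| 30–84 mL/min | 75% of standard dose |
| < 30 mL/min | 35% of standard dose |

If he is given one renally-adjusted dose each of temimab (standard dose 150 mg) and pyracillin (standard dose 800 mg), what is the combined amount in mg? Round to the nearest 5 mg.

CrCl = (140 − 91) × 98 / (72 × 3.6) = 4802.0 / 259.20 ≈ 18.5 mL/min
CrCl ≈ 19 mL/min.
temimab: < 25 mL/min → 10% of 150 mg = 15 mg.
pyracillin: < 30 mL/min → 35% of 800 mg = 280 mg.
Total = 15 + 280 = 295 mg.

295 mg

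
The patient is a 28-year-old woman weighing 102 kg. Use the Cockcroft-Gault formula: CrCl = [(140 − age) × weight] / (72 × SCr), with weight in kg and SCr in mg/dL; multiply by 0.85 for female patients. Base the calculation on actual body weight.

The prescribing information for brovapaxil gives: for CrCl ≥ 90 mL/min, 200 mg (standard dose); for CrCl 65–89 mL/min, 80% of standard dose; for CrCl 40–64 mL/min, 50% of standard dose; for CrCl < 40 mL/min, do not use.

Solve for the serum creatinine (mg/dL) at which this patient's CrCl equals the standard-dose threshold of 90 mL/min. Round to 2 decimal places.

Standard dose requires CrCl ≥ 90 mL/min.
Set (140 − 28) × 102 × 0.85 / (72 × SCr) = 90
SCr = (140 − 28) × 102 × 0.85 / (72 × 90) = 1.499 mg/dL

1.50 mg/dL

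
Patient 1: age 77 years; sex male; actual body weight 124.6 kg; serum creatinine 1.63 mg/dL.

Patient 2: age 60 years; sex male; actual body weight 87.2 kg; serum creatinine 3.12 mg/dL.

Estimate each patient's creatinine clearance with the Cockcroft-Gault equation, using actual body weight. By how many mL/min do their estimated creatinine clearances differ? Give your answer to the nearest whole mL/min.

36 mL/min

Patient 1: CrCl = (140 − 77) × 124.6 / (72 × 1.63) = 7849.8 / 117.36 ≈ 66.9 mL/min
Patient 2: CrCl = (140 − 60) × 87.2 / (72 × 3.12) = 6976.0 / 224.64 ≈ 31.1 mL/min
|66.9 − 31.1| = 35.8 mL/min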